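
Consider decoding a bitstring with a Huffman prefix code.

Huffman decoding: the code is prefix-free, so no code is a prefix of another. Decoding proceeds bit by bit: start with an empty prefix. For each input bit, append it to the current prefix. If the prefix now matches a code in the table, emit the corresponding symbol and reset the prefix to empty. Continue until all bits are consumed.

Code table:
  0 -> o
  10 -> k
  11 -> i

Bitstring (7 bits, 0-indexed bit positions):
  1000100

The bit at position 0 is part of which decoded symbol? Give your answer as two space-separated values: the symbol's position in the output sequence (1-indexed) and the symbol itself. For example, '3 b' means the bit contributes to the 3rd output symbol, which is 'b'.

Bit 0: prefix='1' (no match yet)
Bit 1: prefix='10' -> emit 'k', reset
Bit 2: prefix='0' -> emit 'o', reset
Bit 3: prefix='0' -> emit 'o', reset
Bit 4: prefix='1' (no match yet)

Answer: 1 k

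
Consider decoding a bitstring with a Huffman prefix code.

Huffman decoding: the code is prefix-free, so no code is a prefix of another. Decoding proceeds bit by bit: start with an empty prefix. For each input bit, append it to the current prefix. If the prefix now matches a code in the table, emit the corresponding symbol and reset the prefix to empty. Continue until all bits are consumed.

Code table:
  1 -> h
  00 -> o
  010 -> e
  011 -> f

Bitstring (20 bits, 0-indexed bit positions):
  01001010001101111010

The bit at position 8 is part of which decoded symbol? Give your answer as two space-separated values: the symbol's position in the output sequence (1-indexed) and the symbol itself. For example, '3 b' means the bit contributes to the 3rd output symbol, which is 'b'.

Bit 0: prefix='0' (no match yet)
Bit 1: prefix='01' (no match yet)
Bit 2: prefix='010' -> emit 'e', reset
Bit 3: prefix='0' (no match yet)
Bit 4: prefix='01' (no match yet)
Bit 5: prefix='010' -> emit 'e', reset
Bit 6: prefix='1' -> emit 'h', reset
Bit 7: prefix='0' (no match yet)
Bit 8: prefix='00' -> emit 'o', reset
Bit 9: prefix='0' (no match yet)
Bit 10: prefix='01' (no match yet)
Bit 11: prefix='011' -> emit 'f', reset
Bit 12: prefix='0' (no match yet)

Answer: 4 o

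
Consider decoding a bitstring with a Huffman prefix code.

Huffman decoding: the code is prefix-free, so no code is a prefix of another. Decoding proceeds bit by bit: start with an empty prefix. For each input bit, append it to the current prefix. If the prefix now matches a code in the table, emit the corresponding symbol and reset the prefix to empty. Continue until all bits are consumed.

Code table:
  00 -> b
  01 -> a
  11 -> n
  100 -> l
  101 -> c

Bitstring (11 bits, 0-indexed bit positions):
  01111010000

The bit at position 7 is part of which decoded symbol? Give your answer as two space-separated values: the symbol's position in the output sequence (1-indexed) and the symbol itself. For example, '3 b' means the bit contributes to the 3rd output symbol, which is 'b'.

Answer: 4 b

Derivation:
Bit 0: prefix='0' (no match yet)
Bit 1: prefix='01' -> emit 'a', reset
Bit 2: prefix='1' (no match yet)
Bit 3: prefix='11' -> emit 'n', reset
Bit 4: prefix='1' (no match yet)
Bit 5: prefix='10' (no match yet)
Bit 6: prefix='101' -> emit 'c', reset
Bit 7: prefix='0' (no match yet)
Bit 8: prefix='00' -> emit 'b', reset
Bit 9: prefix='0' (no match yet)
Bit 10: prefix='00' -> emit 'b', reset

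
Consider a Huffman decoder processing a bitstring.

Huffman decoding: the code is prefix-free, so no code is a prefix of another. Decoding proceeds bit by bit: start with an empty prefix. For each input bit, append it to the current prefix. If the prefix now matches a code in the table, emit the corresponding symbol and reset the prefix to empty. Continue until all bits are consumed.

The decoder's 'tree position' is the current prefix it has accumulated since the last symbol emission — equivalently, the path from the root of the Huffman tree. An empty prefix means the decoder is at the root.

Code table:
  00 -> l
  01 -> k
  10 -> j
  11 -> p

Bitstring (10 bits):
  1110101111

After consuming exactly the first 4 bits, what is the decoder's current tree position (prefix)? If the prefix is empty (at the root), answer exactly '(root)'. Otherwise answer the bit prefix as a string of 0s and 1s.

Answer: (root)

Derivation:
Bit 0: prefix='1' (no match yet)
Bit 1: prefix='11' -> emit 'p', reset
Bit 2: prefix='1' (no match yet)
Bit 3: prefix='10' -> emit 'j', reset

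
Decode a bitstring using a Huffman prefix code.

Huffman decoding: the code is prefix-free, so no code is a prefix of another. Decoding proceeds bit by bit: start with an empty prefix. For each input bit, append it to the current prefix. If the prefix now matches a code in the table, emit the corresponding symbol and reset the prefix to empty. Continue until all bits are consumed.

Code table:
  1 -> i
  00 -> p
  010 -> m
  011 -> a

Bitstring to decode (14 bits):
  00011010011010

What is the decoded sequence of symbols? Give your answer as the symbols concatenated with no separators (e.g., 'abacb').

Bit 0: prefix='0' (no match yet)
Bit 1: prefix='00' -> emit 'p', reset
Bit 2: prefix='0' (no match yet)
Bit 3: prefix='01' (no match yet)
Bit 4: prefix='011' -> emit 'a', reset
Bit 5: prefix='0' (no match yet)
Bit 6: prefix='01' (no match yet)
Bit 7: prefix='010' -> emit 'm', reset
Bit 8: prefix='0' (no match yet)
Bit 9: prefix='01' (no match yet)
Bit 10: prefix='011' -> emit 'a', reset
Bit 11: prefix='0' (no match yet)
Bit 12: prefix='01' (no match yet)
Bit 13: prefix='010' -> emit 'm', reset

Answer: pamam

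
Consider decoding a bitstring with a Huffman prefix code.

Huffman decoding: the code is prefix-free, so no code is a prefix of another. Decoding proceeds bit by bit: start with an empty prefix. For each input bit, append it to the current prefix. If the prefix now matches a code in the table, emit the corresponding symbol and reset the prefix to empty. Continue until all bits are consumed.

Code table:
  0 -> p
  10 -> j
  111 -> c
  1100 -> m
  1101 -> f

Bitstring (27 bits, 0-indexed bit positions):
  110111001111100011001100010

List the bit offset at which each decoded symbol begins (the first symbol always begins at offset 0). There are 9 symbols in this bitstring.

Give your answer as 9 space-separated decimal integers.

Bit 0: prefix='1' (no match yet)
Bit 1: prefix='11' (no match yet)
Bit 2: prefix='110' (no match yet)
Bit 3: prefix='1101' -> emit 'f', reset
Bit 4: prefix='1' (no match yet)
Bit 5: prefix='11' (no match yet)
Bit 6: prefix='110' (no match yet)
Bit 7: prefix='1100' -> emit 'm', reset
Bit 8: prefix='1' (no match yet)
Bit 9: prefix='11' (no match yet)
Bit 10: prefix='111' -> emit 'c', reset
Bit 11: prefix='1' (no match yet)
Bit 12: prefix='11' (no match yet)
Bit 13: prefix='110' (no match yet)
Bit 14: prefix='1100' -> emit 'm', reset
Bit 15: prefix='0' -> emit 'p', reset
Bit 16: prefix='1' (no match yet)
Bit 17: prefix='11' (no match yet)
Bit 18: prefix='110' (no match yet)
Bit 19: prefix='1100' -> emit 'm', reset
Bit 20: prefix='1' (no match yet)
Bit 21: prefix='11' (no match yet)
Bit 22: prefix='110' (no match yet)
Bit 23: prefix='1100' -> emit 'm', reset
Bit 24: prefix='0' -> emit 'p', reset
Bit 25: prefix='1' (no match yet)
Bit 26: prefix='10' -> emit 'j', reset

Answer: 0 4 8 11 15 16 20 24 25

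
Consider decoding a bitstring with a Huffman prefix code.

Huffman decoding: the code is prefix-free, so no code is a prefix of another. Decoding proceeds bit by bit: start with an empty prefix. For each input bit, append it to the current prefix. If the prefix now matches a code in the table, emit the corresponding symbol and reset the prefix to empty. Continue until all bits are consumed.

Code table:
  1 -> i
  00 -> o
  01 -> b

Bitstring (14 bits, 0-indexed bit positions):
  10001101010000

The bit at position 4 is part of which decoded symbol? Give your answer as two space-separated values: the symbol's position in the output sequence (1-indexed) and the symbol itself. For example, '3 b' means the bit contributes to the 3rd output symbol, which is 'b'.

Answer: 3 b

Derivation:
Bit 0: prefix='1' -> emit 'i', reset
Bit 1: prefix='0' (no match yet)
Bit 2: prefix='00' -> emit 'o', reset
Bit 3: prefix='0' (no match yet)
Bit 4: prefix='01' -> emit 'b', reset
Bit 5: prefix='1' -> emit 'i', reset
Bit 6: prefix='0' (no match yet)
Bit 7: prefix='01' -> emit 'b', reset
Bit 8: prefix='0' (no match yet)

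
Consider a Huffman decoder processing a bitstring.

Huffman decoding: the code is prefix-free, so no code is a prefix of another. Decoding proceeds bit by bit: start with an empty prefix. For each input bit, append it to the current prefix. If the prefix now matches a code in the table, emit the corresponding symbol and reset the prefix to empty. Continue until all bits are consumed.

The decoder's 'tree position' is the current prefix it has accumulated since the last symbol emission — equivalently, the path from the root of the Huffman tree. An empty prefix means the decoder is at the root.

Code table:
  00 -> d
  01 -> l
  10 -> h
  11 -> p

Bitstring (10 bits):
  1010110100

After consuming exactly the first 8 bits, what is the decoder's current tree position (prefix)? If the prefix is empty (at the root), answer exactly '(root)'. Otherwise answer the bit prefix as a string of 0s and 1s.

Answer: (root)

Derivation:
Bit 0: prefix='1' (no match yet)
Bit 1: prefix='10' -> emit 'h', reset
Bit 2: prefix='1' (no match yet)
Bit 3: prefix='10' -> emit 'h', reset
Bit 4: prefix='1' (no match yet)
Bit 5: prefix='11' -> emit 'p', reset
Bit 6: prefix='0' (no match yet)
Bit 7: prefix='01' -> emit 'l', reset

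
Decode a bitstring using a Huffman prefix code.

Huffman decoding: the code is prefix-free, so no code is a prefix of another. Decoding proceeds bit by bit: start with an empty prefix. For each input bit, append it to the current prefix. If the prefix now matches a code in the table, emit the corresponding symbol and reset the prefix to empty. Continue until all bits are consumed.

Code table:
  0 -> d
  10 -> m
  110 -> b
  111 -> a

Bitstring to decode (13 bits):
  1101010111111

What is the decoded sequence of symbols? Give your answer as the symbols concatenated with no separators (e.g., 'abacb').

Answer: bmmaa

Derivation:
Bit 0: prefix='1' (no match yet)
Bit 1: prefix='11' (no match yet)
Bit 2: prefix='110' -> emit 'b', reset
Bit 3: prefix='1' (no match yet)
Bit 4: prefix='10' -> emit 'm', reset
Bit 5: prefix='1' (no match yet)
Bit 6: prefix='10' -> emit 'm', reset
Bit 7: prefix='1' (no match yet)
Bit 8: prefix='11' (no match yet)
Bit 9: prefix='111' -> emit 'a', reset
Bit 10: prefix='1' (no match yet)
Bit 11: prefix='11' (no match yet)
Bit 12: prefix='111' -> emit 'a', reset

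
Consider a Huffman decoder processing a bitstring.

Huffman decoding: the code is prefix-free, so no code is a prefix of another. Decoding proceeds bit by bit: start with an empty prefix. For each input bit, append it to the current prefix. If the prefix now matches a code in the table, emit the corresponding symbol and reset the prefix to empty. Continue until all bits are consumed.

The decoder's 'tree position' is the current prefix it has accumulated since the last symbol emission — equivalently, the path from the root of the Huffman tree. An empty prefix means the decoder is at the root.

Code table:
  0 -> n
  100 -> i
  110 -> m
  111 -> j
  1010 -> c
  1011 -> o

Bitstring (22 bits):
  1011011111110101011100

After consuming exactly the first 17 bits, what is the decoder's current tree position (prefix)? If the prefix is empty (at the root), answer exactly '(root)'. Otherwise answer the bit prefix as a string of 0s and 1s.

Bit 0: prefix='1' (no match yet)
Bit 1: prefix='10' (no match yet)
Bit 2: prefix='101' (no match yet)
Bit 3: prefix='1011' -> emit 'o', reset
Bit 4: prefix='0' -> emit 'n', reset
Bit 5: prefix='1' (no match yet)
Bit 6: prefix='11' (no match yet)
Bit 7: prefix='111' -> emit 'j', reset
Bit 8: prefix='1' (no match yet)
Bit 9: prefix='11' (no match yet)
Bit 10: prefix='111' -> emit 'j', reset
Bit 11: prefix='1' (no match yet)
Bit 12: prefix='10' (no match yet)
Bit 13: prefix='101' (no match yet)
Bit 14: prefix='1010' -> emit 'c', reset
Bit 15: prefix='1' (no match yet)
Bit 16: prefix='10' (no match yet)

Answer: 10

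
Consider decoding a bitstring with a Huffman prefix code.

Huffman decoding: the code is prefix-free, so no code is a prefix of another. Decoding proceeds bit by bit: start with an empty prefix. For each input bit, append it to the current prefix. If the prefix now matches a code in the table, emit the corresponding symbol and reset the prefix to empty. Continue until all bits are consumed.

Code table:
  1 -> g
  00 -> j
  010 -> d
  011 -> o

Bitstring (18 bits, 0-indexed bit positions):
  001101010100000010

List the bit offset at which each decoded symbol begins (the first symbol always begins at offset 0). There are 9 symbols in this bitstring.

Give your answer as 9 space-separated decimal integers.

Answer: 0 2 3 4 7 8 11 13 15

Derivation:
Bit 0: prefix='0' (no match yet)
Bit 1: prefix='00' -> emit 'j', reset
Bit 2: prefix='1' -> emit 'g', reset
Bit 3: prefix='1' -> emit 'g', reset
Bit 4: prefix='0' (no match yet)
Bit 5: prefix='01' (no match yet)
Bit 6: prefix='010' -> emit 'd', reset
Bit 7: prefix='1' -> emit 'g', reset
Bit 8: prefix='0' (no match yet)
Bit 9: prefix='01' (no match yet)
Bit 10: prefix='010' -> emit 'd', reset
Bit 11: prefix='0' (no match yet)
Bit 12: prefix='00' -> emit 'j', reset
Bit 13: prefix='0' (no match yet)
Bit 14: prefix='00' -> emit 'j', reset
Bit 15: prefix='0' (no match yet)
Bit 16: prefix='01' (no match yet)
Bit 17: prefix='010' -> emit 'd', reset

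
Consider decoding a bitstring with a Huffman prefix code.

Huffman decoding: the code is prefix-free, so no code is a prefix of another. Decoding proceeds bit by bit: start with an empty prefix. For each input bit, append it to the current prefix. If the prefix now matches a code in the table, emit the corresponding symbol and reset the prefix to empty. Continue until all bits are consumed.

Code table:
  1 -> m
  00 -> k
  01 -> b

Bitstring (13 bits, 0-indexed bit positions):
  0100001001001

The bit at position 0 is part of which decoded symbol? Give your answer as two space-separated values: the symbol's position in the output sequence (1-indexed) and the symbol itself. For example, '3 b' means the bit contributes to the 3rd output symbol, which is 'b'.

Answer: 1 b

Derivation:
Bit 0: prefix='0' (no match yet)
Bit 1: prefix='01' -> emit 'b', reset
Bit 2: prefix='0' (no match yet)
Bit 3: prefix='00' -> emit 'k', reset
Bit 4: prefix='0' (no match yet)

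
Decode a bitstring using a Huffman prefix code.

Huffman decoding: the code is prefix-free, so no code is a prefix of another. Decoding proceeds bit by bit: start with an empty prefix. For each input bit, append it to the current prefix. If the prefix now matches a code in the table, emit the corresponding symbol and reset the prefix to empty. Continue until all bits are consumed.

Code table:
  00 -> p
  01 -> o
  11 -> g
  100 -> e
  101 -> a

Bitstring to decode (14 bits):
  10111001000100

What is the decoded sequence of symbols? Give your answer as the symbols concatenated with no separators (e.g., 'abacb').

Answer: agpeop

Derivation:
Bit 0: prefix='1' (no match yet)
Bit 1: prefix='10' (no match yet)
Bit 2: prefix='101' -> emit 'a', reset
Bit 3: prefix='1' (no match yet)
Bit 4: prefix='11' -> emit 'g', reset
Bit 5: prefix='0' (no match yet)
Bit 6: prefix='00' -> emit 'p', reset
Bit 7: prefix='1' (no match yet)
Bit 8: prefix='10' (no match yet)
Bit 9: prefix='100' -> emit 'e', reset
Bit 10: prefix='0' (no match yet)
Bit 11: prefix='01' -> emit 'o', reset
Bit 12: prefix='0' (no match yet)
Bit 13: prefix='00' -> emit 'p', reset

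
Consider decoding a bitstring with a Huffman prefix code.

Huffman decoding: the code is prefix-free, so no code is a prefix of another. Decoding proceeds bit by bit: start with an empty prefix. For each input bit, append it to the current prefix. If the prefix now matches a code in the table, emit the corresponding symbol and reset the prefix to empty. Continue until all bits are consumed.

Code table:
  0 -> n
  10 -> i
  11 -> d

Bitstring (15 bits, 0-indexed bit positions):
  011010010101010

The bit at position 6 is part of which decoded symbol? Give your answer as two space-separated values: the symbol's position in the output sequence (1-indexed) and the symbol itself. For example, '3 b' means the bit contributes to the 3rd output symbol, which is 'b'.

Answer: 5 n

Derivation:
Bit 0: prefix='0' -> emit 'n', reset
Bit 1: prefix='1' (no match yet)
Bit 2: prefix='11' -> emit 'd', reset
Bit 3: prefix='0' -> emit 'n', reset
Bit 4: prefix='1' (no match yet)
Bit 5: prefix='10' -> emit 'i', reset
Bit 6: prefix='0' -> emit 'n', reset
Bit 7: prefix='1' (no match yet)
Bit 8: prefix='10' -> emit 'i', reset
Bit 9: prefix='1' (no match yet)
Bit 10: prefix='10' -> emit 'i', reset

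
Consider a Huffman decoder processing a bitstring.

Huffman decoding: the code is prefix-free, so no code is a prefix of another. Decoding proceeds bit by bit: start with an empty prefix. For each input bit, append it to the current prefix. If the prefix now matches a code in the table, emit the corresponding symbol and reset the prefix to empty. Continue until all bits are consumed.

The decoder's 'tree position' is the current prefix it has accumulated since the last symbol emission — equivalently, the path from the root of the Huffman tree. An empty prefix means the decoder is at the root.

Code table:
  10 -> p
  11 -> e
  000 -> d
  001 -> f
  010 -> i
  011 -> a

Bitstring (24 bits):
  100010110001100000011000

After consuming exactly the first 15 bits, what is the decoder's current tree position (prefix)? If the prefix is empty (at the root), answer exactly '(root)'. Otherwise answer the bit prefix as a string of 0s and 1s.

Bit 0: prefix='1' (no match yet)
Bit 1: prefix='10' -> emit 'p', reset
Bit 2: prefix='0' (no match yet)
Bit 3: prefix='00' (no match yet)
Bit 4: prefix='001' -> emit 'f', reset
Bit 5: prefix='0' (no match yet)
Bit 6: prefix='01' (no match yet)
Bit 7: prefix='011' -> emit 'a', reset
Bit 8: prefix='0' (no match yet)
Bit 9: prefix='00' (no match yet)
Bit 10: prefix='000' -> emit 'd', reset
Bit 11: prefix='1' (no match yet)
Bit 12: prefix='11' -> emit 'e', reset
Bit 13: prefix='0' (no match yet)
Bit 14: prefix='00' (no match yet)

Answer: 00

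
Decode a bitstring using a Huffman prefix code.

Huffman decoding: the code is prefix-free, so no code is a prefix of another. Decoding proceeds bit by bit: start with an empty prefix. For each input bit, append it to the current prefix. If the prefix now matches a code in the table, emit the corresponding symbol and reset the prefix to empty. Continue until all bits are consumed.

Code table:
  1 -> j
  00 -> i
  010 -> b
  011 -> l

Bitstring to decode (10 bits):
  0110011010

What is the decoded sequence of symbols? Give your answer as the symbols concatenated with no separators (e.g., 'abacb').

Bit 0: prefix='0' (no match yet)
Bit 1: prefix='01' (no match yet)
Bit 2: prefix='011' -> emit 'l', reset
Bit 3: prefix='0' (no match yet)
Bit 4: prefix='00' -> emit 'i', reset
Bit 5: prefix='1' -> emit 'j', reset
Bit 6: prefix='1' -> emit 'j', reset
Bit 7: prefix='0' (no match yet)
Bit 8: prefix='01' (no match yet)
Bit 9: prefix='010' -> emit 'b', reset

Answer: lijjb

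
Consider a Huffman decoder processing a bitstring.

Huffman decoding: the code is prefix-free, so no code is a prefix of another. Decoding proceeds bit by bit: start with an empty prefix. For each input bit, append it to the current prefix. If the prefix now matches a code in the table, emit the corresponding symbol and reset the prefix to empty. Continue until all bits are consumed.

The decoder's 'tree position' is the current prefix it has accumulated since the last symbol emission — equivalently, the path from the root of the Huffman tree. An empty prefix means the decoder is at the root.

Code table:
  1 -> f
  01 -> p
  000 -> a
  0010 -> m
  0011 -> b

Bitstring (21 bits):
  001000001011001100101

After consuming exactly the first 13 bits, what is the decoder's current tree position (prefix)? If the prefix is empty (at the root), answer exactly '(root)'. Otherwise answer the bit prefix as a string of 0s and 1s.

Bit 0: prefix='0' (no match yet)
Bit 1: prefix='00' (no match yet)
Bit 2: prefix='001' (no match yet)
Bit 3: prefix='0010' -> emit 'm', reset
Bit 4: prefix='0' (no match yet)
Bit 5: prefix='00' (no match yet)
Bit 6: prefix='000' -> emit 'a', reset
Bit 7: prefix='0' (no match yet)
Bit 8: prefix='01' -> emit 'p', reset
Bit 9: prefix='0' (no match yet)
Bit 10: prefix='01' -> emit 'p', reset
Bit 11: prefix='1' -> emit 'f', reset
Bit 12: prefix='0' (no match yet)

Answer: 0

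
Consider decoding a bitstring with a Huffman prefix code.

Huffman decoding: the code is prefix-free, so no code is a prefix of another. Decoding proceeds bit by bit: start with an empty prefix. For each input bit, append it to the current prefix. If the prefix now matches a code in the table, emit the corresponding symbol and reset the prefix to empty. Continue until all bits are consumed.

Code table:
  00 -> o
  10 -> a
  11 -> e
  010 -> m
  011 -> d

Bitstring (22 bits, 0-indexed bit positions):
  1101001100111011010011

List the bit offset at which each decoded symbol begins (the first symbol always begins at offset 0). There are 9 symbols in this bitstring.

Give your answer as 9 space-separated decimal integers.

Answer: 0 2 5 8 10 12 14 16 19

Derivation:
Bit 0: prefix='1' (no match yet)
Bit 1: prefix='11' -> emit 'e', reset
Bit 2: prefix='0' (no match yet)
Bit 3: prefix='01' (no match yet)
Bit 4: prefix='010' -> emit 'm', reset
Bit 5: prefix='0' (no match yet)
Bit 6: prefix='01' (no match yet)
Bit 7: prefix='011' -> emit 'd', reset
Bit 8: prefix='0' (no match yet)
Bit 9: prefix='00' -> emit 'o', reset
Bit 10: prefix='1' (no match yet)
Bit 11: prefix='11' -> emit 'e', reset
Bit 12: prefix='1' (no match yet)
Bit 13: prefix='10' -> emit 'a', reset
Bit 14: prefix='1' (no match yet)
Bit 15: prefix='11' -> emit 'e', reset
Bit 16: prefix='0' (no match yet)
Bit 17: prefix='01' (no match yet)
Bit 18: prefix='010' -> emit 'm', reset
Bit 19: prefix='0' (no match yet)
Bit 20: prefix='01' (no match yet)
Bit 21: prefix='011' -> emit 'd', reset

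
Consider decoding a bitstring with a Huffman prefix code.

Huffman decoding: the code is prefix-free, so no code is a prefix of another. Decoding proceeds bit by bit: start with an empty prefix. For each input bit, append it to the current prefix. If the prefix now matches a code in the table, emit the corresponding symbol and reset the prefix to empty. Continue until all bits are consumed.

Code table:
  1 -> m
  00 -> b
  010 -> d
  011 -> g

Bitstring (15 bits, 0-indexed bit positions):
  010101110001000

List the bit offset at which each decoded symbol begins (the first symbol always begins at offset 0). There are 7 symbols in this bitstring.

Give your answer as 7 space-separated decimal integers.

Bit 0: prefix='0' (no match yet)
Bit 1: prefix='01' (no match yet)
Bit 2: prefix='010' -> emit 'd', reset
Bit 3: prefix='1' -> emit 'm', reset
Bit 4: prefix='0' (no match yet)
Bit 5: prefix='01' (no match yet)
Bit 6: prefix='011' -> emit 'g', reset
Bit 7: prefix='1' -> emit 'm', reset
Bit 8: prefix='0' (no match yet)
Bit 9: prefix='00' -> emit 'b', reset
Bit 10: prefix='0' (no match yet)
Bit 11: prefix='01' (no match yet)
Bit 12: prefix='010' -> emit 'd', reset
Bit 13: prefix='0' (no match yet)
Bit 14: prefix='00' -> emit 'b', reset

Answer: 0 3 4 7 8 10 13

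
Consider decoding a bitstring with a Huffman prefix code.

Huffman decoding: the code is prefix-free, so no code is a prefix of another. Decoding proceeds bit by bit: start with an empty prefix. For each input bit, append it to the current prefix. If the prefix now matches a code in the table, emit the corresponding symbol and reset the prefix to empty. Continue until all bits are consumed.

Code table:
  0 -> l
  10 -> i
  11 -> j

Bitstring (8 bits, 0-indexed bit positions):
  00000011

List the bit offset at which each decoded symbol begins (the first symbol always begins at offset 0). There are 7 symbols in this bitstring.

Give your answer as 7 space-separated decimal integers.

Answer: 0 1 2 3 4 5 6

Derivation:
Bit 0: prefix='0' -> emit 'l', reset
Bit 1: prefix='0' -> emit 'l', reset
Bit 2: prefix='0' -> emit 'l', reset
Bit 3: prefix='0' -> emit 'l', reset
Bit 4: prefix='0' -> emit 'l', reset
Bit 5: prefix='0' -> emit 'l', reset
Bit 6: prefix='1' (no match yet)
Bit 7: prefix='11' -> emit 'j', reset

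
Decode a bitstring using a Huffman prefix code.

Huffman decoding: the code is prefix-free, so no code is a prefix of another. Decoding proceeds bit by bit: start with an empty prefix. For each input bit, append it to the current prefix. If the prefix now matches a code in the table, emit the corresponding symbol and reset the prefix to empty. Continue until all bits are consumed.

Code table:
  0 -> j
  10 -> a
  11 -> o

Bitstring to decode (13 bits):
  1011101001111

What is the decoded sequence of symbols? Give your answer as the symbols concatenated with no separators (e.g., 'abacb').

Answer: aoaajoo

Derivation:
Bit 0: prefix='1' (no match yet)
Bit 1: prefix='10' -> emit 'a', reset
Bit 2: prefix='1' (no match yet)
Bit 3: prefix='11' -> emit 'o', reset
Bit 4: prefix='1' (no match yet)
Bit 5: prefix='10' -> emit 'a', reset
Bit 6: prefix='1' (no match yet)
Bit 7: prefix='10' -> emit 'a', reset
Bit 8: prefix='0' -> emit 'j', reset
Bit 9: prefix='1' (no match yet)
Bit 10: prefix='11' -> emit 'o', reset
Bit 11: prefix='1' (no match yet)
Bit 12: prefix='11' -> emit 'o', reset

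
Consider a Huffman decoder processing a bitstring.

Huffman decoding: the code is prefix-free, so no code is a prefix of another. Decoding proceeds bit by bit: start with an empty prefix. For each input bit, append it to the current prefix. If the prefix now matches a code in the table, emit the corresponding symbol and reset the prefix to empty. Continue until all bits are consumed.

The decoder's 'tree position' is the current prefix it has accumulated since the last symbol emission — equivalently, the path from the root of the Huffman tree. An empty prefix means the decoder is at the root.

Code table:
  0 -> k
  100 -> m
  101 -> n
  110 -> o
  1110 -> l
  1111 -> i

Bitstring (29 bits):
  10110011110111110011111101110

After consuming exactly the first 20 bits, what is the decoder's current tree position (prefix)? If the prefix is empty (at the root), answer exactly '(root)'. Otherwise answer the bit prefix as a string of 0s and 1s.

Answer: 11

Derivation:
Bit 0: prefix='1' (no match yet)
Bit 1: prefix='10' (no match yet)
Bit 2: prefix='101' -> emit 'n', reset
Bit 3: prefix='1' (no match yet)
Bit 4: prefix='10' (no match yet)
Bit 5: prefix='100' -> emit 'm', reset
Bit 6: prefix='1' (no match yet)
Bit 7: prefix='11' (no match yet)
Bit 8: prefix='111' (no match yet)
Bit 9: prefix='1111' -> emit 'i', reset
Bit 10: prefix='0' -> emit 'k', reset
Bit 11: prefix='1' (no match yet)
Bit 12: prefix='11' (no match yet)
Bit 13: prefix='111' (no match yet)
Bit 14: prefix='1111' -> emit 'i', reset
Bit 15: prefix='1' (no match yet)
Bit 16: prefix='10' (no match yet)
Bit 17: prefix='100' -> emit 'm', reset
Bit 18: prefix='1' (no match yet)
Bit 19: prefix='11' (no match yet)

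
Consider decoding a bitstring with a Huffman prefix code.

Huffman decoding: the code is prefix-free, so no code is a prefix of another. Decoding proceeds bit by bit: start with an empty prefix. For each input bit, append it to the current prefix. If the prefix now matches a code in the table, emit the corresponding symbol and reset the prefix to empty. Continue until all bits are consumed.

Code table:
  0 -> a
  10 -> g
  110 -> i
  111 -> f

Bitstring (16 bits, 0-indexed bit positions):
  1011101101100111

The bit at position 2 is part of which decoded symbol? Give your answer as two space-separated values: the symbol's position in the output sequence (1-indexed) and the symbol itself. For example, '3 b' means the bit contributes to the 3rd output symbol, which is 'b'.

Bit 0: prefix='1' (no match yet)
Bit 1: prefix='10' -> emit 'g', reset
Bit 2: prefix='1' (no match yet)
Bit 3: prefix='11' (no match yet)
Bit 4: prefix='111' -> emit 'f', reset
Bit 5: prefix='0' -> emit 'a', reset
Bit 6: prefix='1' (no match yet)

Answer: 2 f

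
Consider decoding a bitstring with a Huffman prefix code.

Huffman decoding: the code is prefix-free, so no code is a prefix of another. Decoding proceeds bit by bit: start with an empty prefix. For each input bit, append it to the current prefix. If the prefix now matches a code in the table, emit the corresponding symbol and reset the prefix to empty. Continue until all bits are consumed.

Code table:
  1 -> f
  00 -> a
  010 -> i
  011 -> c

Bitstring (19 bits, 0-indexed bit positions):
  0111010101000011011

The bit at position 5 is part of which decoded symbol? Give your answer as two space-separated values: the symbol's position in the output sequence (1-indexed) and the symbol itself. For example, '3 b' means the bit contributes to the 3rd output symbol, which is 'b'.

Bit 0: prefix='0' (no match yet)
Bit 1: prefix='01' (no match yet)
Bit 2: prefix='011' -> emit 'c', reset
Bit 3: prefix='1' -> emit 'f', reset
Bit 4: prefix='0' (no match yet)
Bit 5: prefix='01' (no match yet)
Bit 6: prefix='010' -> emit 'i', reset
Bit 7: prefix='1' -> emit 'f', reset
Bit 8: prefix='0' (no match yet)
Bit 9: prefix='01' (no match yet)

Answer: 3 i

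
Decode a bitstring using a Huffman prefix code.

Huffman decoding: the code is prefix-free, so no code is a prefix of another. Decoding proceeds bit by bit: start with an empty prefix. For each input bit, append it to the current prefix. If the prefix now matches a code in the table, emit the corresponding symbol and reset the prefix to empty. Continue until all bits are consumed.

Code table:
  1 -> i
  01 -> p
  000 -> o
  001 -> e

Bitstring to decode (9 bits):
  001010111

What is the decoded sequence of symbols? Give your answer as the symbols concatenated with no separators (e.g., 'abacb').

Bit 0: prefix='0' (no match yet)
Bit 1: prefix='00' (no match yet)
Bit 2: prefix='001' -> emit 'e', reset
Bit 3: prefix='0' (no match yet)
Bit 4: prefix='01' -> emit 'p', reset
Bit 5: prefix='0' (no match yet)
Bit 6: prefix='01' -> emit 'p', reset
Bit 7: prefix='1' -> emit 'i', reset
Bit 8: prefix='1' -> emit 'i', reset

Answer: eppii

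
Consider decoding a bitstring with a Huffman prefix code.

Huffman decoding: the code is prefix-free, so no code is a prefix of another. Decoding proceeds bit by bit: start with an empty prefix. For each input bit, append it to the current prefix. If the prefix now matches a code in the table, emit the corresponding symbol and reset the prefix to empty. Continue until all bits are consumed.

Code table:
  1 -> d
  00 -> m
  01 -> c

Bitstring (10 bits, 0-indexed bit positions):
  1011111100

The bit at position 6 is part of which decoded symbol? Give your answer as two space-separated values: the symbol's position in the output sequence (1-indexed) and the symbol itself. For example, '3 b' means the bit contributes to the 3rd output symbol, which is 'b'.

Answer: 6 d

Derivation:
Bit 0: prefix='1' -> emit 'd', reset
Bit 1: prefix='0' (no match yet)
Bit 2: prefix='01' -> emit 'c', reset
Bit 3: prefix='1' -> emit 'd', reset
Bit 4: prefix='1' -> emit 'd', reset
Bit 5: prefix='1' -> emit 'd', reset
Bit 6: prefix='1' -> emit 'd', reset
Bit 7: prefix='1' -> emit 'd', reset
Bit 8: prefix='0' (no match yet)
Bit 9: prefix='00' -> emit 'm', reset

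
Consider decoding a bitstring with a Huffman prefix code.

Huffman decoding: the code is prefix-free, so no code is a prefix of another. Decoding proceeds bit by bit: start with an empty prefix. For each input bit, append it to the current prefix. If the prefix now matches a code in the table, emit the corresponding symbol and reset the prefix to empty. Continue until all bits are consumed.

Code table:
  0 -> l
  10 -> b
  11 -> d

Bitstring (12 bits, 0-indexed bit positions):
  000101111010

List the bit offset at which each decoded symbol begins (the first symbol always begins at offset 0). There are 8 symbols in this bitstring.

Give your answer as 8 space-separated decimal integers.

Bit 0: prefix='0' -> emit 'l', reset
Bit 1: prefix='0' -> emit 'l', reset
Bit 2: prefix='0' -> emit 'l', reset
Bit 3: prefix='1' (no match yet)
Bit 4: prefix='10' -> emit 'b', reset
Bit 5: prefix='1' (no match yet)
Bit 6: prefix='11' -> emit 'd', reset
Bit 7: prefix='1' (no match yet)
Bit 8: prefix='11' -> emit 'd', reset
Bit 9: prefix='0' -> emit 'l', reset
Bit 10: prefix='1' (no match yet)
Bit 11: prefix='10' -> emit 'b', reset

Answer: 0 1 2 3 5 7 9 10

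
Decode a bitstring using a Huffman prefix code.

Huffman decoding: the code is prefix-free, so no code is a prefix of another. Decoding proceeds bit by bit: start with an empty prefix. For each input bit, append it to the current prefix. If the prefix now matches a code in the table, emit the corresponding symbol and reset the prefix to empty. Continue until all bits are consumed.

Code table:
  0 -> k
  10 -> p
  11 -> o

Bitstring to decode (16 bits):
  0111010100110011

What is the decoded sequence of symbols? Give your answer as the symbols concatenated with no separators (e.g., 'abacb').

Bit 0: prefix='0' -> emit 'k', reset
Bit 1: prefix='1' (no match yet)
Bit 2: prefix='11' -> emit 'o', reset
Bit 3: prefix='1' (no match yet)
Bit 4: prefix='10' -> emit 'p', reset
Bit 5: prefix='1' (no match yet)
Bit 6: prefix='10' -> emit 'p', reset
Bit 7: prefix='1' (no match yet)
Bit 8: prefix='10' -> emit 'p', reset
Bit 9: prefix='0' -> emit 'k', reset
Bit 10: prefix='1' (no match yet)
Bit 11: prefix='11' -> emit 'o', reset
Bit 12: prefix='0' -> emit 'k', reset
Bit 13: prefix='0' -> emit 'k', reset
Bit 14: prefix='1' (no match yet)
Bit 15: prefix='11' -> emit 'o', reset

Answer: kopppkokko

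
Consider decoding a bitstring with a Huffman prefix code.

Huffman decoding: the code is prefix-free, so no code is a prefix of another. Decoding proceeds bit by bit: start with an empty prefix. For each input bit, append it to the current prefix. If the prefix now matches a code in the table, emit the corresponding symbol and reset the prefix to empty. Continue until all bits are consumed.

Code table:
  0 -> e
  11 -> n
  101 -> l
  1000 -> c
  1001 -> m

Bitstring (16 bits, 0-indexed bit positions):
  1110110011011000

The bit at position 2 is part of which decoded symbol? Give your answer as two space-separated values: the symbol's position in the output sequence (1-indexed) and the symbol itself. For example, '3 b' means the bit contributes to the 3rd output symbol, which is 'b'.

Bit 0: prefix='1' (no match yet)
Bit 1: prefix='11' -> emit 'n', reset
Bit 2: prefix='1' (no match yet)
Bit 3: prefix='10' (no match yet)
Bit 4: prefix='101' -> emit 'l', reset
Bit 5: prefix='1' (no match yet)
Bit 6: prefix='10' (no match yet)

Answer: 2 l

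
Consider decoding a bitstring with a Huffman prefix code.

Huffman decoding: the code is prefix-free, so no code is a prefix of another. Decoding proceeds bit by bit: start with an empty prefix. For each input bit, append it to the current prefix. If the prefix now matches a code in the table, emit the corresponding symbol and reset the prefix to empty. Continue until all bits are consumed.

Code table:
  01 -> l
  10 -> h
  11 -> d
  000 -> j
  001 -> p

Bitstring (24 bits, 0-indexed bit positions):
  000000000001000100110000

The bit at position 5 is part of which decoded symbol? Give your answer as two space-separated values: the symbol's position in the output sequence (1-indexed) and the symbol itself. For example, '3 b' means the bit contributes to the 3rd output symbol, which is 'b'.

Answer: 2 j

Derivation:
Bit 0: prefix='0' (no match yet)
Bit 1: prefix='00' (no match yet)
Bit 2: prefix='000' -> emit 'j', reset
Bit 3: prefix='0' (no match yet)
Bit 4: prefix='00' (no match yet)
Bit 5: prefix='000' -> emit 'j', reset
Bit 6: prefix='0' (no match yet)
Bit 7: prefix='00' (no match yet)
Bit 8: prefix='000' -> emit 'j', reset
Bit 9: prefix='0' (no match yet)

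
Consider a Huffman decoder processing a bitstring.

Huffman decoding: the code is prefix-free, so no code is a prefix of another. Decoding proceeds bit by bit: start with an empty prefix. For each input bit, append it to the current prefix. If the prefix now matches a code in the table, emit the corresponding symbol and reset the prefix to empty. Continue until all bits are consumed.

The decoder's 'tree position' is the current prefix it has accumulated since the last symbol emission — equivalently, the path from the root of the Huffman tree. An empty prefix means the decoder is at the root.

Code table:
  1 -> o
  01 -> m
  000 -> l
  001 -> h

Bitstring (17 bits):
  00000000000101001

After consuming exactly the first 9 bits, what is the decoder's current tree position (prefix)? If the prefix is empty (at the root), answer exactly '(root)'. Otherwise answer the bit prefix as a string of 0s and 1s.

Bit 0: prefix='0' (no match yet)
Bit 1: prefix='00' (no match yet)
Bit 2: prefix='000' -> emit 'l', reset
Bit 3: prefix='0' (no match yet)
Bit 4: prefix='00' (no match yet)
Bit 5: prefix='000' -> emit 'l', reset
Bit 6: prefix='0' (no match yet)
Bit 7: prefix='00' (no match yet)
Bit 8: prefix='000' -> emit 'l', reset

Answer: (root)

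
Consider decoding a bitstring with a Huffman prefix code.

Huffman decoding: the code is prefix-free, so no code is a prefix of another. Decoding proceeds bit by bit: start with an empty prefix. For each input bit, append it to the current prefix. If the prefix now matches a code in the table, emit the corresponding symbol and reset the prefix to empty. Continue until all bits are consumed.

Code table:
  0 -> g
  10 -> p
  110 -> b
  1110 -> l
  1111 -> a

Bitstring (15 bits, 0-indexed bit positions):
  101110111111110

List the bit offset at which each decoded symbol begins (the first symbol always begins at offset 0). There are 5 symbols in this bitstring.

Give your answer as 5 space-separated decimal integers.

Bit 0: prefix='1' (no match yet)
Bit 1: prefix='10' -> emit 'p', reset
Bit 2: prefix='1' (no match yet)
Bit 3: prefix='11' (no match yet)
Bit 4: prefix='111' (no match yet)
Bit 5: prefix='1110' -> emit 'l', reset
Bit 6: prefix='1' (no match yet)
Bit 7: prefix='11' (no match yet)
Bit 8: prefix='111' (no match yet)
Bit 9: prefix='1111' -> emit 'a', reset
Bit 10: prefix='1' (no match yet)
Bit 11: prefix='11' (no match yet)
Bit 12: prefix='111' (no match yet)
Bit 13: prefix='1111' -> emit 'a', reset
Bit 14: prefix='0' -> emit 'g', reset

Answer: 0 2 6 10 14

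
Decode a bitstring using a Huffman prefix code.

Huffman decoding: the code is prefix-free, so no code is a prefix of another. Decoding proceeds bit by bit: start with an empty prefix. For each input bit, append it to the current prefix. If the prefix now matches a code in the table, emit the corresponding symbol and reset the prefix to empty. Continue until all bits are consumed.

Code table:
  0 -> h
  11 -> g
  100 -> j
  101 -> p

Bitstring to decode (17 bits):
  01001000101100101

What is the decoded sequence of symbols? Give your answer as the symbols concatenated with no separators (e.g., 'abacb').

Bit 0: prefix='0' -> emit 'h', reset
Bit 1: prefix='1' (no match yet)
Bit 2: prefix='10' (no match yet)
Bit 3: prefix='100' -> emit 'j', reset
Bit 4: prefix='1' (no match yet)
Bit 5: prefix='10' (no match yet)
Bit 6: prefix='100' -> emit 'j', reset
Bit 7: prefix='0' -> emit 'h', reset
Bit 8: prefix='1' (no match yet)
Bit 9: prefix='10' (no match yet)
Bit 10: prefix='101' -> emit 'p', reset
Bit 11: prefix='1' (no match yet)
Bit 12: prefix='10' (no match yet)
Bit 13: prefix='100' -> emit 'j', reset
Bit 14: prefix='1' (no match yet)
Bit 15: prefix='10' (no match yet)
Bit 16: prefix='101' -> emit 'p', reset

Answer: hjjhpjp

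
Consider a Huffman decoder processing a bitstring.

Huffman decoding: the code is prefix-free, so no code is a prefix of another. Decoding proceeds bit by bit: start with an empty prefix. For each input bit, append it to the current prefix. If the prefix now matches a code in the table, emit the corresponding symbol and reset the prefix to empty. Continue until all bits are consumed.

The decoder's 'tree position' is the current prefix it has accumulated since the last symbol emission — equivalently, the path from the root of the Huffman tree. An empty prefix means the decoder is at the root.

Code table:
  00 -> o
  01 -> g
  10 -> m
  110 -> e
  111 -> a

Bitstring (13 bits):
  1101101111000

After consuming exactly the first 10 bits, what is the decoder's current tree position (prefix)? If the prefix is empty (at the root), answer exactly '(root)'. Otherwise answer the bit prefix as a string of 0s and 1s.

Answer: 1

Derivation:
Bit 0: prefix='1' (no match yet)
Bit 1: prefix='11' (no match yet)
Bit 2: prefix='110' -> emit 'e', reset
Bit 3: prefix='1' (no match yet)
Bit 4: prefix='11' (no match yet)
Bit 5: prefix='110' -> emit 'e', reset
Bit 6: prefix='1' (no match yet)
Bit 7: prefix='11' (no match yet)
Bit 8: prefix='111' -> emit 'a', reset
Bit 9: prefix='1' (no match yet)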